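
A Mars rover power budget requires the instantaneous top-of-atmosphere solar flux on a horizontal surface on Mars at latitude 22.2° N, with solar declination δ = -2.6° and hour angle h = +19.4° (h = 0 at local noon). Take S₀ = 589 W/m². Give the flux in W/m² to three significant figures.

504 W/m²

cos θ_z = sin φ sin δ + cos φ cos δ cos h = -0.017140 + 0.872403 = 0.855263.
Flux = S₀ · cos θ_z = 589 × 0.855263 = 503.7 W/m².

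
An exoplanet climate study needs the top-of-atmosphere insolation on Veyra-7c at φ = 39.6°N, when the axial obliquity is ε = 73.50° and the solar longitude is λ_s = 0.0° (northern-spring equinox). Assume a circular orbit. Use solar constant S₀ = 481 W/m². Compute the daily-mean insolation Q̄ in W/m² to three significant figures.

Solar declination: sin δ = sin ε · sin λ_s = sin 73.50° × sin 0.0° = 0.00000, so δ = +0.000°.
cos H₀ = −tan(+39.6°) tan(+0.000°) = -0.0000, H₀ = 1.5708 rad.
Bracket: H₀ sin φ sin δ + cos φ cos δ sin H₀ = 1.5708×0.63742×0.00000 + 0.77051×1.00000×1.00000 = 0.000000 + 0.770510 = 0.770510.
Q̄ = (S₀/π) × [bracket] = (481/π) × 0.770510 = 118.0 W/m².

Q̄ ≈ 118 W/m²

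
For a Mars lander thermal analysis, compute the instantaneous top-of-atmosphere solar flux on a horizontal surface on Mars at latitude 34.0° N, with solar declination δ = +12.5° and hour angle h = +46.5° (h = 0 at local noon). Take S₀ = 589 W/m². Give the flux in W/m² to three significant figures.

399 W/m²

cos θ_z = sin φ sin δ + cos φ cos δ cos h = 0.121031 + 0.557145 = 0.678176.
Flux = S₀ · cos θ_z = 589 × 0.678176 = 399.4 W/m².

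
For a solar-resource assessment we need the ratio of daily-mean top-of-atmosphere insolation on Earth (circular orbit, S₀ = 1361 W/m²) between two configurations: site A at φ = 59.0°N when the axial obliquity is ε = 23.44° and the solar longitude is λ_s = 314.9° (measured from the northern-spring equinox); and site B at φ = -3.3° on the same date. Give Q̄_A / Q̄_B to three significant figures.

— Configuration A (φ=+59.0°):
Solar declination: sin δ = sin ε · sin λ_s = sin 23.44° × sin 314.9° = -0.28177, so δ = -16.366°.
cos H₀ = −tan(+59.0°) tan(-16.366°) = 0.4887, H₀ = 1.0601 rad.
Bracket: H₀ sin φ sin δ + cos φ cos δ sin H₀ = 1.0601×0.85717×-0.28177 + 0.51504×0.95948×0.87243 = -0.256040 + 0.431129 = 0.175089.
Q̄ = (S₀/π) × [bracket] = (1361/π) × 0.175089 = 75.852 W/m².
— Configuration B (φ=-3.3°):
cos H₀ = −tan(-3.3°) tan(-16.366°) = -0.0169, H₀ = 1.5877 rad.
Bracket: H₀ sin φ sin δ + cos φ cos δ sin H₀ = 1.5877×-0.05756×-0.28177 + 0.99834×0.95948×0.99986 = 0.025750 + 0.957753 = 0.983503.
Q̄ = (S₀/π) × [bracket] = (1361/π) × 0.983503 = 426.07 W/m².
Ratio Q̄_A / Q̄_B = 75.852 / 426.07 = 0.1780.

Q̄_A / Q̄_B ≈ 0.178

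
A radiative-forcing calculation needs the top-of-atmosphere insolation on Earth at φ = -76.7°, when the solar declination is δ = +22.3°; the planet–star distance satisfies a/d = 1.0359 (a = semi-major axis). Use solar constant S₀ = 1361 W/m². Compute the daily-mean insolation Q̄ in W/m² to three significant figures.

Q̄ ≈ 0.00 W/m²

cos H₀ = −tan(-76.7°) tan(+22.300°) = 1.7350 ≥ 1 ⇒ polar night, H₀ = 0 and Q̄ = 0.
Inverse-square distance factor (a/d)² = 1.0359² = 1.073089.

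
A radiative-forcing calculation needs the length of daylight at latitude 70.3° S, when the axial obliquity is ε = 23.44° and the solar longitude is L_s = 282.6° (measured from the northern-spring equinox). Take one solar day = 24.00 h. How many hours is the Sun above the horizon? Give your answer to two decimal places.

24.00 h

Solar declination: sin δ = sin ε · sin L_s = sin 23.44° × sin 282.6° = -0.38821, so δ = -22.843°.
Sunrise equation: cos h₀ = −tan ϕ · tan δ = -1.1765 ≤ −1, so the Sun never sets (polar day) and h₀ = π.
Daylight = 2h₀/(2π) × 24.00 h = (3.1416/π) × 24.00 = 24.00 h.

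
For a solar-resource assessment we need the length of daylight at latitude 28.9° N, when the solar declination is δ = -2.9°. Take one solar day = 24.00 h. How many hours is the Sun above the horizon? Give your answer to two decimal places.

cos H₀ = −tan φ · tan δ = −tan(+28.9°) × tan(-2.900°) = 0.0280, so H₀ = 1.5428 rad = 88.40°.
Daylight = 2H₀/(2π) × 24.00 h = (1.5428/π) × 24.00 = 11.79 h.

11.79 h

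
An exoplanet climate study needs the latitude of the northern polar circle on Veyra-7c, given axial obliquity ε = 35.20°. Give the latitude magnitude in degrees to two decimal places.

54.80°

The polar circle is the lowest latitude that experiences at least one full rotation of continuous daylight at the northern-summer solstice; it lies at |φ| = 90° − ε = 90° − 35.20° = 54.80°.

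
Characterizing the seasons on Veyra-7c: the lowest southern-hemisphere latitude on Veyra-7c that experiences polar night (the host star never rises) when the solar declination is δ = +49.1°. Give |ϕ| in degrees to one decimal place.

Polar night requires cos h₀ = −tan ϕ tan δ ≥ 1, i.e. tan ϕ tan δ ≤ −1.
The boundary is |tan ϕ| · |tan δ| = 1, so |ϕ| = 90° − |δ| = 90° − 49.1° = 40.9° in the southern hemisphere.

|ϕ| = 40.9°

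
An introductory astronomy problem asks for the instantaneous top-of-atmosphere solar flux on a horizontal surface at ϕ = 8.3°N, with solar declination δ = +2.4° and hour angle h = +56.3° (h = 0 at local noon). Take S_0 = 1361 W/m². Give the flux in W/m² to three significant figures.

cos θ_z = sin ϕ sin δ + cos ϕ cos δ cos h = 0.006045 + 0.548551 = 0.554596.
Flux = S_0 · cos θ_z = 1361 × 0.554596 = 754.8 W/m².

755 W/m²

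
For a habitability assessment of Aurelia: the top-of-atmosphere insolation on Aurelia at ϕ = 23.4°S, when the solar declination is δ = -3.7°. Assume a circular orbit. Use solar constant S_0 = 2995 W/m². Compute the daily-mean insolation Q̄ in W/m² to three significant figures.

Q̄ ≈ 912 W/m²

cos h₀ = −tan(-23.4°) tan(-3.700°) = -0.0280, h₀ = 1.5988 rad.
Bracket: h₀ sin ϕ sin δ + cos ϕ cos δ sin h₀ = 1.5988×-0.39715×-0.06453 + 0.91775×0.99792×0.99961 = 0.040974 + 0.915484 = 0.956458.
Q̄ = (S_0/π) × [bracket] = (2995/π) × 0.956458 = 911.8 W/m².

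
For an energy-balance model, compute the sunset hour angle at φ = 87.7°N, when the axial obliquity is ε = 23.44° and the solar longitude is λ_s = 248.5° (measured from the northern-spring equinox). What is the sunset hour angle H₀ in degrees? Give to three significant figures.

H₀ = 0.00°

Solar declination: sin δ = sin ε · sin λ_s = sin 23.44° × sin 248.5° = -0.37011, so δ = -21.722°.
cos H₀ = −tan φ · tan δ = 9.9193 ≥ 1, so the Sun never rises (polar night) and H₀ = 0.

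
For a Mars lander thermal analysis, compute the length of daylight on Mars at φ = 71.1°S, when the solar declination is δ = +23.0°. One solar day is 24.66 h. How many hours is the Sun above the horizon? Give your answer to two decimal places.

cos H₀ = −tan φ · tan δ = 1.2398 ≥ 1, so the Sun never rises (polar night) and H₀ = 0.
Daylight = 2H₀/(2π) × 24.66 h = (0.0000/π) × 24.66 = 0.00 h.

0.00 h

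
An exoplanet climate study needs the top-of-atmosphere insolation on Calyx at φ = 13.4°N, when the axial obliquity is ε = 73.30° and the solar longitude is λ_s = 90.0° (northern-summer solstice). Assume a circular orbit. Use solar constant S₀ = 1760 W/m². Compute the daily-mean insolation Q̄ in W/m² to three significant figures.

Q̄ ≈ 405 W/m²

Solar declination: sin δ = sin ε · sin λ_s = sin 73.30° × sin 90.0° = 0.95782, so δ = +73.300°.
cos H₀ = −tan(+13.4°) tan(+73.300°) = -0.7941, H₀ = 2.4883 rad.
Bracket: H₀ sin φ sin δ + cos φ cos δ sin H₀ = 2.4883×0.23175×0.95782 + 0.97278×0.28736×0.60782 = 0.552340 + 0.169909 = 0.722249.
Q̄ = (S₀/π) × [bracket] = (1760/π) × 0.722249 = 404.6 W/m².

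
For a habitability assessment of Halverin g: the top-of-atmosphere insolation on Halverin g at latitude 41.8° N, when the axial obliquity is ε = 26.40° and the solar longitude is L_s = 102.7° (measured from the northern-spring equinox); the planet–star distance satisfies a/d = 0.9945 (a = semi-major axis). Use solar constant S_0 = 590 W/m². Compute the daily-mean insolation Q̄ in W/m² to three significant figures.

Solar declination: sin δ = sin ε · sin L_s = sin 26.40° × sin 102.7° = 0.43376, so δ = +25.706°.
cos h₀ = −tan(+41.8°) tan(+25.706°) = -0.4304, h₀ = 2.0158 rad.
Bracket: h₀ sin ϕ sin δ + cos ϕ cos δ sin h₀ = 2.0158×0.66653×0.43376 + 0.74548×0.90103×0.90263 = 0.582796 + 0.606296 = 1.189092.
Inverse-square distance factor (a/d)² = 0.9945² = 0.989030.
Q̄ = (S_0/π) × 0.989030 × [bracket] = (590/π) × 0.989030 × 1.189092 = 220.9 W/m².

Q̄ ≈ 221 W/m²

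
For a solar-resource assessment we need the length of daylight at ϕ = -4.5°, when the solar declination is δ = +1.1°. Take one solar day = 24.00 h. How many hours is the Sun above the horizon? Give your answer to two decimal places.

cos h₀ = −tan ϕ · tan δ = −tan(-4.5°) × tan(+1.100°) = 0.0015, so h₀ = 1.5693 rad = 89.91°.
Daylight = 2h₀/(2π) × 24.00 h = (1.5693/π) × 24.00 = 11.99 h.

11.99 h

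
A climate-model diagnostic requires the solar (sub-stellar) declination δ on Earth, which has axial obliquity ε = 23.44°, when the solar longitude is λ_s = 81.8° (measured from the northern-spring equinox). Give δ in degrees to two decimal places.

sin δ = sin ε · sin λ_s = sin 23.44° × sin 81.8° = 0.393722.
δ = arcsin(0.393722) = +23.19°.

δ = +23.19°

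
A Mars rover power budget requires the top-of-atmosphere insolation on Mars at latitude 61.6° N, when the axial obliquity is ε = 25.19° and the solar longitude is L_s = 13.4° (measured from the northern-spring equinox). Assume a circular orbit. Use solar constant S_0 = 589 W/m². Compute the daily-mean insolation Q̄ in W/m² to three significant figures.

Q̄ ≈ 116 W/m²

Solar declination: sin δ = sin ε · sin L_s = sin 25.19° × sin 13.4° = 0.09864, so δ = +5.661°.
cos h₀ = −tan(+61.6°) tan(+5.661°) = -0.1833, h₀ = 1.7552 rad.
Bracket: h₀ sin ϕ sin δ + cos ϕ cos δ sin h₀ = 1.7552×0.87965×0.09864 + 0.47562×0.99512×0.98305 = 0.152296 + 0.465277 = 0.617573.
Q̄ = (S_0/π) × [bracket] = (589/π) × 0.617573 = 115.8 W/m².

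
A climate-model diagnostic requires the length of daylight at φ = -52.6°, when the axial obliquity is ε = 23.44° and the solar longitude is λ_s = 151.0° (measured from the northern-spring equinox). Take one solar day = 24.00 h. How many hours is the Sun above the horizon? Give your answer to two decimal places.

Solar declination: sin δ = sin ε · sin λ_s = sin 23.44° × sin 151.0° = 0.19285, so δ = +11.119°.
cos H₀ = −tan φ · tan δ = −tan(-52.6°) × tan(+11.119°) = 0.2571, so H₀ = 1.3108 rad = 75.10°.
Daylight = 2H₀/(2π) × 24.00 h = (1.3108/π) × 24.00 = 10.01 h.

10.01 h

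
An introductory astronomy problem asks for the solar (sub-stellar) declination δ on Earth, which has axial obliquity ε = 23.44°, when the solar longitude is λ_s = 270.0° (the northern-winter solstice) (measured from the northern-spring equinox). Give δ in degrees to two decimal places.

sin δ = sin ε · sin λ_s = sin 23.44° × sin 270.0° = -0.397789.
δ = arcsin(-0.397789) = -23.44°.

δ = -23.44°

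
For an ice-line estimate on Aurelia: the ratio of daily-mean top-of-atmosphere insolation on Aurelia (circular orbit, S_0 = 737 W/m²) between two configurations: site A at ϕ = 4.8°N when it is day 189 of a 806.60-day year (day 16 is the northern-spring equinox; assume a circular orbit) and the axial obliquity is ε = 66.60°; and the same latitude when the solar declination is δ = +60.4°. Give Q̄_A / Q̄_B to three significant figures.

Q̄_A / Q̄_B ≈ 0.929

— Configuration A (ϕ=+4.8°):
Solar longitude: L_s = 360° × (189 − 16)/806.60 = 77.213°.
sin δ = sin 66.60° × sin 77.213° = 0.89499, so δ = +63.508°.
cos h₀ = −tan(+4.8°) tan(+63.508°) = -0.1685, h₀ = 1.7401 rad.
Bracket: h₀ sin ϕ sin δ + cos ϕ cos δ sin h₀ = 1.7401×0.08368×0.89499 + 0.99649×0.44608×0.98571 = 0.130321 + 0.438162 = 0.568483.
Q̄ = (S_0/π) × [bracket] = (737/π) × 0.568483 = 133.36 W/m².
— Configuration B (ϕ=+4.8°):
cos h₀ = −tan(+4.8°) tan(+60.400°) = -0.1478, h₀ = 1.7192 rad.
Bracket: h₀ sin ϕ sin δ + cos ϕ cos δ sin h₀ = 1.7192×0.08368×0.86949 + 0.99649×0.49394×0.98901 = 0.125087 + 0.486797 = 0.611884.
Q̄ = (S_0/π) × [bracket] = (737/π) × 0.611884 = 143.54 W/m².
Ratio Q̄_A / Q̄_B = 133.36 / 143.54 = 0.9291.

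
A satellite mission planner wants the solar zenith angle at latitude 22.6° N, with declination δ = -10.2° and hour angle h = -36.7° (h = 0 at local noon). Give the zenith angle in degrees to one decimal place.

cos θ_z = sin φ sin δ + cos φ cos δ cos h = -0.068053 + 0.728509 = 0.660456.
θ_z = arccos(0.660456) = 48.7°.

θ_z = 48.7°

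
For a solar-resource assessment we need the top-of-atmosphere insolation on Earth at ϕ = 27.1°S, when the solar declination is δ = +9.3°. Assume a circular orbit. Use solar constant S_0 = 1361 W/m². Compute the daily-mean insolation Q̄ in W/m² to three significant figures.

cos h₀ = −tan(-27.1°) tan(+9.300°) = 0.0838, h₀ = 1.4869 rad.
Bracket: h₀ sin ϕ sin δ + cos ϕ cos δ sin h₀ = 1.4869×-0.45554×0.16160 + 0.89021×0.98686×0.99648 = -0.109459 + 0.875420 = 0.765961.
Q̄ = (S_0/π) × [bracket] = (1361/π) × 0.765961 = 331.8 W/m².

Q̄ ≈ 332 W/m²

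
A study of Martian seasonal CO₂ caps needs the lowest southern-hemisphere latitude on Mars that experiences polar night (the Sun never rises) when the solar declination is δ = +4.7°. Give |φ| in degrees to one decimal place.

Polar night requires cos H₀ = −tan φ tan δ ≥ 1, i.e. tan φ tan δ ≤ −1.
The boundary is |tan φ| · |tan δ| = 1, so |φ| = 90° − |δ| = 90° − 4.7° = 85.3° in the southern hemisphere.

|φ| = 85.3°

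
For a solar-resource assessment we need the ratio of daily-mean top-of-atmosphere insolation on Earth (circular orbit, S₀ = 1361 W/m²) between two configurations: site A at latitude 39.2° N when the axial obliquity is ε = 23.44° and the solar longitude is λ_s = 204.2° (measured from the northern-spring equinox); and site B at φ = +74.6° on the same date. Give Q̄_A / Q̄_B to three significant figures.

Q̄_A / Q̄_B ≈ 9.55

— Configuration A (φ=+39.2°):
Solar declination: sin δ = sin ε · sin λ_s = sin 23.44° × sin 204.2° = -0.16306, so δ = -9.385°.
cos H₀ = −tan(+39.2°) tan(-9.385°) = 0.1348, H₀ = 1.4356 rad.
Bracket: H₀ sin φ sin δ + cos φ cos δ sin H₀ = 1.4356×0.63203×-0.16306 + 0.77494×0.98662×0.99087 = -0.147951 + 0.757591 = 0.609640.
Q̄ = (S₀/π) × [bracket] = (1361/π) × 0.609640 = 264.11 W/m².
— Configuration B (φ=+74.6°):
cos H₀ = −tan(+74.6°) tan(-9.385°) = 0.6000, H₀ = 0.9273 rad.
Bracket: H₀ sin φ sin δ + cos φ cos δ sin H₀ = 0.9273×0.96410×-0.16306 + 0.26556×0.98662×0.79998 = -0.145777 + 0.209600 = 0.063823.
Q̄ = (S₀/π) × [bracket] = (1361/π) × 0.063823 = 27.649 W/m².
Ratio Q̄_A / Q̄_B = 264.11 / 27.649 = 9.552.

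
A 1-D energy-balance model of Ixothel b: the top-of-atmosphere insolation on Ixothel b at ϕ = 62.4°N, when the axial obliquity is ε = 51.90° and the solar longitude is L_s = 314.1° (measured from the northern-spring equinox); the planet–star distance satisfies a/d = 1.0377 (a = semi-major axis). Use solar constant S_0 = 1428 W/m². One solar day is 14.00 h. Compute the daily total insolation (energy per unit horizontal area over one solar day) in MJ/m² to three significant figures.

0.00 MJ/m²

Solar declination: sin δ = sin ε · sin L_s = sin 51.90° × sin 314.1° = -0.56512, so δ = -34.411°.
cos h₀ = −tan(+62.4°) tan(-34.411°) = 1.3103 ≥ 1 ⇒ polar night, h₀ = 0 and Q̄ = 0.
Inverse-square distance factor (a/d)² = 1.0377² = 1.076821.
Daily total = Q̄ × 14.00 h × 3600 s/h = 0.00 MJ/m².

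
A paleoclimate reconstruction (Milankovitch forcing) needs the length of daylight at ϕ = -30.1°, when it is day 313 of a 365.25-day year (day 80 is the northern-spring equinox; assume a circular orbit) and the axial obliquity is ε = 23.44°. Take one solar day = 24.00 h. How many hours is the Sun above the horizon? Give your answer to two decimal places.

13.42 h

Solar longitude: L_s = 360° × (313 − 80)/365.25 = 229.651°.
sin δ = sin 23.44° × sin 229.651° = -0.30316, so δ = -17.648°.
cos h₀ = −tan ϕ · tan δ = −tan(-30.1°) × tan(-17.648°) = -0.1844, so h₀ = 1.7563 rad = 100.63°.
Daylight = 2h₀/(2π) × 24.00 h = (1.7563/π) × 24.00 = 13.42 h.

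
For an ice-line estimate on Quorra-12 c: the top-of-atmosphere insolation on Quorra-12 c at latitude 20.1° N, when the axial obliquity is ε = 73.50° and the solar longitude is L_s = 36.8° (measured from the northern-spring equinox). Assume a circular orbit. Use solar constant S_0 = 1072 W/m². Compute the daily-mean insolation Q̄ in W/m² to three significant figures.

Solar declination: sin δ = sin ε · sin L_s = sin 73.50° × sin 36.8° = 0.57436, so δ = +35.055°.
cos h₀ = −tan(+20.1°) tan(+35.055°) = -0.2568, h₀ = 1.8305 rad.
Bracket: h₀ sin ϕ sin δ + cos ϕ cos δ sin h₀ = 1.8305×0.34366×0.57436 + 0.93909×0.81861×0.96648 = 0.361312 + 0.742980 = 1.104292.
Q̄ = (S_0/π) × [bracket] = (1072/π) × 1.104292 = 376.8 W/m².

Q̄ ≈ 377 W/m²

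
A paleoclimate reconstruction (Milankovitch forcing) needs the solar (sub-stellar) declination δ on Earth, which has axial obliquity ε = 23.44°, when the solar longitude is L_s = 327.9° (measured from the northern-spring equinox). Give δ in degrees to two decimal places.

δ = -12.20°

sin δ = sin ε · sin L_s = sin 23.44° × sin 327.9° = -0.211384.
δ = arcsin(-0.211384) = -12.20°.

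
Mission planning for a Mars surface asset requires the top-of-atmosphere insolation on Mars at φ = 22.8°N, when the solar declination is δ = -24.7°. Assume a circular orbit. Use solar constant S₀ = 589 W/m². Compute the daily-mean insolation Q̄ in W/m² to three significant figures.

cos H₀ = −tan(+22.8°) tan(-24.700°) = 0.1933, H₀ = 1.3762 rad.
Bracket: H₀ sin φ sin δ + cos φ cos δ sin H₀ = 1.3762×0.38752×-0.41787 + 0.92186×0.90851×0.98113 = -0.222852 + 0.821715 = 0.598863.
Q̄ = (S₀/π) × [bracket] = (589/π) × 0.598863 = 112.3 W/m².

Q̄ ≈ 112 W/m²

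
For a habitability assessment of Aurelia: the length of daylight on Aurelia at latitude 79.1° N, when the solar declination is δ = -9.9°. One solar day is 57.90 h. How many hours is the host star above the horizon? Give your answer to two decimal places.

cos H₀ = −tan φ · tan δ = −tan(+79.1°) × tan(-9.900°) = 0.9063, so H₀ = 0.4363 rad = 25.00°.
Daylight = 2H₀/(2π) × 57.90 h = (0.4363/π) × 57.90 = 8.04 h.

8.04 h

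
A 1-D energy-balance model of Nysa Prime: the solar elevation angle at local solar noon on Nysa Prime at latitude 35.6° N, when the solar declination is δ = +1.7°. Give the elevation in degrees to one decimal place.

At local noon the hour angle is zero, so the zenith angle equals |ϕ − δ| = |+35.6° − (+1.700°)| = 33.900°.
Elevation = 90° − 33.900° = 56.1°.

56.1°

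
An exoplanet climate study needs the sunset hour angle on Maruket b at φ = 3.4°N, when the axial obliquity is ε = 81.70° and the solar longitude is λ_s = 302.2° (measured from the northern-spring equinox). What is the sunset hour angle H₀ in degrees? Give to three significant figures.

Solar declination: sin δ = sin ε · sin λ_s = sin 81.70° × sin 302.2° = -0.83733, so δ = -56.859°.
cos H₀ = −tan φ · tan δ = −tan(+3.4°) × tan(-56.859°) = 0.0910, so H₀ = 1.4797 rad = 84.78°.

H₀ = 84.8°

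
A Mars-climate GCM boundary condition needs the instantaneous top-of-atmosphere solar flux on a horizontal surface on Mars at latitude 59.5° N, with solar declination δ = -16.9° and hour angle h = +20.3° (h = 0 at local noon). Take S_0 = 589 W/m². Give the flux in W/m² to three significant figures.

cos θ_z = sin ϕ sin δ + cos ϕ cos δ cos h = -0.250477 + 0.455457 = 0.204980.
Flux = S_0 · cos θ_z = 589 × 0.204980 = 120.7 W/m².

121 W/m²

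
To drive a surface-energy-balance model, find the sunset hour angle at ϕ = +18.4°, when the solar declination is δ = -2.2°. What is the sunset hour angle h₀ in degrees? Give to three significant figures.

h₀ = 89.3°

cos h₀ = −tan ϕ · tan δ = −tan(+18.4°) × tan(-2.200°) = 0.0128, so h₀ = 1.5580 rad = 89.27°.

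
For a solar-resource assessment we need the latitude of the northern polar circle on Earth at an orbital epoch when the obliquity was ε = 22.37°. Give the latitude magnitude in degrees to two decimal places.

The polar circle is the lowest latitude that experiences at least one full rotation of continuous daylight at the northern-summer solstice; it lies at |ϕ| = 90° − ε = 90° − 22.37° = 67.63°.

67.63°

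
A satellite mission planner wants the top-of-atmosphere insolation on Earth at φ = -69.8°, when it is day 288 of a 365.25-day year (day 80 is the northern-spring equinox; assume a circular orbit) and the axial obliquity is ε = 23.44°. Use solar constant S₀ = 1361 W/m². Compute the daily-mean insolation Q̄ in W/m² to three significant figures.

Q̄ ≈ 271 W/m²

Solar longitude: λ_s = 360° × (288 − 80)/365.25 = 205.010°.
sin δ = sin 23.44° × sin 205.010° = -0.16818, so δ = -9.682°.
cos H₀ = −tan(-69.8°) tan(-9.682°) = -0.4637, H₀ = 2.0530 rad.
Bracket: H₀ sin φ sin δ + cos φ cos δ sin H₀ = 2.0530×-0.93849×-0.16818 + 0.34530×0.98576×0.88599 = 0.324036 + 0.301576 = 0.625612.
Q̄ = (S₀/π) × [bracket] = (1361/π) × 0.625612 = 271.0 W/m².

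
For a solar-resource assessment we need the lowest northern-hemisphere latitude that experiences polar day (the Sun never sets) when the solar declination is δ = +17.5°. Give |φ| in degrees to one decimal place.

Polar day requires cos H₀ = −tan φ tan δ ≤ −1, i.e. tan φ tan δ ≥ 1.
The boundary is |tan φ| · |tan δ| = 1, so |φ| = 90° − |δ| = 90° − 17.5° = 72.5° in the northern hemisphere.

|φ| = 72.5°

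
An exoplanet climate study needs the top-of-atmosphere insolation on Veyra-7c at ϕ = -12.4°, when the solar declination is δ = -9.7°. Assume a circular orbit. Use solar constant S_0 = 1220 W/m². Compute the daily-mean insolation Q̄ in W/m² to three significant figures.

cos h₀ = −tan(-12.4°) tan(-9.700°) = -0.0376, h₀ = 1.6084 rad.
Bracket: h₀ sin ϕ sin δ + cos ϕ cos δ sin h₀ = 1.6084×-0.21474×-0.16849 + 0.97667×0.98570×0.99929 = 0.058194 + 0.962020 = 1.020214.
Q̄ = (S_0/π) × [bracket] = (1220/π) × 1.020214 = 396.2 W/m².

Q̄ ≈ 396 W/m²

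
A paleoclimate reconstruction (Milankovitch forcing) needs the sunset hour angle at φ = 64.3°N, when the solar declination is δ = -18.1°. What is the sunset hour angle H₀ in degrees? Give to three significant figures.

H₀ = 47.2°

cos H₀ = −tan φ · tan δ = −tan(+64.3°) × tan(-18.100°) = 0.6791, so H₀ = 0.8242 rad = 47.22°.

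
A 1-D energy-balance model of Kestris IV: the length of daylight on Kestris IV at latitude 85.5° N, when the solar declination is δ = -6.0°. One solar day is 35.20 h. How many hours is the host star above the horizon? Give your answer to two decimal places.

0.00 h

cos h₀ = −tan ϕ · tan δ = 1.3355 ≥ 1, so the host star never rises (polar night) and h₀ = 0.
Daylight = 2h₀/(2π) × 35.20 h = (0.0000/π) × 35.20 = 0.00 h.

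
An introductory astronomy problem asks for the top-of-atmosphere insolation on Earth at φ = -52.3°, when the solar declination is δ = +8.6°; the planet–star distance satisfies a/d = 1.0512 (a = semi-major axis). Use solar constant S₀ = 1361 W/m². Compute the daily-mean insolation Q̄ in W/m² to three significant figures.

cos H₀ = −tan(-52.3°) tan(+8.600°) = 0.1957, H₀ = 1.3738 rad.
Bracket: H₀ sin φ sin δ + cos φ cos δ sin H₀ = 1.3738×-0.79122×0.14954 + 0.61153×0.98876×0.98067 = -0.162547 + 0.592968 = 0.430421.
Inverse-square distance factor (a/d)² = 1.0512² = 1.105021.
Q̄ = (S₀/π) × 1.105021 × [bracket] = (1361/π) × 1.105021 × 0.430421 = 206.0 W/m².

Q̄ ≈ 206 W/m²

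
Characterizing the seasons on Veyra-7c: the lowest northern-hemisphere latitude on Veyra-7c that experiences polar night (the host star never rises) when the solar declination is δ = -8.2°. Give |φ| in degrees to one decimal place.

Polar night requires cos H₀ = −tan φ tan δ ≥ 1, i.e. tan φ tan δ ≤ −1.
The boundary is |tan φ| · |tan δ| = 1, so |φ| = 90° − |δ| = 90° − 8.2° = 81.8° in the northern hemisphere.

|φ| = 81.8°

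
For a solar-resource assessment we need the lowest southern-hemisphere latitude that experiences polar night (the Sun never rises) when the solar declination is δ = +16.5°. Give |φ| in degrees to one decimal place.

Polar night requires cos H₀ = −tan φ tan δ ≥ 1, i.e. tan φ tan δ ≤ −1.
The boundary is |tan φ| · |tan δ| = 1, so |φ| = 90° − |δ| = 90° − 16.5° = 73.5° in the southern hemisphere.

|φ| = 73.5°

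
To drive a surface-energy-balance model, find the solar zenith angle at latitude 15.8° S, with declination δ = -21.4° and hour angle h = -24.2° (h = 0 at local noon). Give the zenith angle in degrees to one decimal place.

cos θ_z = sin ϕ sin δ + cos ϕ cos δ cos h = 0.099349 + 0.817149 = 0.916498.
θ_z = arccos(0.916498) = 23.6°.

θ_z = 23.6°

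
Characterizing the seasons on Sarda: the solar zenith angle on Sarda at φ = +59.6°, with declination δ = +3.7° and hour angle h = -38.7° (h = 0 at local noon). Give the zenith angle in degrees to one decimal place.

θ_z = 63.3°

cos θ_z = sin φ sin δ + cos φ cos δ cos h = 0.055660 + 0.394101 = 0.449761.
θ_z = arccos(0.449761) = 63.3°.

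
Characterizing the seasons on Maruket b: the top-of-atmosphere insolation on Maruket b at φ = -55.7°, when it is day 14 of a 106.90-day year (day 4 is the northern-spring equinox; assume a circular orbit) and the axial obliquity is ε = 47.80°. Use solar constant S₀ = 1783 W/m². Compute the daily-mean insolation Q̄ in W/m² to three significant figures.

Solar longitude: λ_s = 360° × (14 − 4)/106.90 = 33.676°.
sin δ = sin 47.80° × sin 33.676° = 0.41078, so δ = +24.254°.
cos H₀ = −tan(-55.7°) tan(+24.254°) = 0.6605, H₀ = 0.8493 rad.
Bracket: H₀ sin φ sin δ + cos φ cos δ sin H₀ = 0.8493×-0.82610×0.41078 + 0.56353×0.91174×0.75085 = -0.288206 + 0.385781 = 0.097575.
Q̄ = (S₀/π) × [bracket] = (1783/π) × 0.097575 = 55.38 W/m².

Q̄ ≈ 55.4 W/m²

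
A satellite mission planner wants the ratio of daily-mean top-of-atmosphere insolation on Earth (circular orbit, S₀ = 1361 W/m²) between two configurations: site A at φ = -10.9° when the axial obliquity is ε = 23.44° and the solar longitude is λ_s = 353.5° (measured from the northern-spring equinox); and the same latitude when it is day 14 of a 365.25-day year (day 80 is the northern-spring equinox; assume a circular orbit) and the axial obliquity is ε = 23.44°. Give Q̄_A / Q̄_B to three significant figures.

Q̄_A / Q̄_B ≈ 0.970

— Configuration A (φ=-10.9°):
Solar declination: sin δ = sin ε · sin λ_s = sin 23.44° × sin 353.5° = -0.04503, so δ = -2.581°.
cos H₀ = −tan(-10.9°) tan(-2.581°) = -0.0087, H₀ = 1.5795 rad.
Bracket: H₀ sin φ sin δ + cos φ cos δ sin H₀ = 1.5795×-0.18910×-0.04503 + 0.98196×0.99899×0.99996 = 0.013450 + 0.980929 = 0.994379.
Q̄ = (S₀/π) × [bracket] = (1361/π) × 0.994379 = 430.78 W/m².
— Configuration B (φ=-10.9°):
Solar longitude: λ_s = 360° × (14 − 80)/365.25 = -65.051°, i.e. -65.051° + 360° = 294.949°.
sin δ = sin 23.44° × sin 294.949° = -0.36067, so δ = -21.141°.
cos H₀ = −tan(-10.9°) tan(-21.141°) = -0.0745, H₀ = 1.6453 rad.
Bracket: H₀ sin φ sin δ + cos φ cos δ sin H₀ = 1.6453×-0.18910×-0.36067 + 0.98196×0.93269×0.99722 = 0.112214 + 0.913318 = 1.025532.
Q̄ = (S₀/π) × [bracket] = (1361/π) × 1.025532 = 444.28 W/m².
Ratio Q̄_A / Q̄_B = 430.78 / 444.28 = 0.9696.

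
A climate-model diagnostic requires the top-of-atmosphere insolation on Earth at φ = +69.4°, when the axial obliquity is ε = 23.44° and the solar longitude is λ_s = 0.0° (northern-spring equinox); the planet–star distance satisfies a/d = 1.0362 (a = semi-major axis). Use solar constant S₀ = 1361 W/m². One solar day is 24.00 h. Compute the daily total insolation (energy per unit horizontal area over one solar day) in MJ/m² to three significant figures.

Solar declination: sin δ = sin ε · sin λ_s = sin 23.44° × sin 0.0° = 0.00000, so δ = +0.000°.
cos H₀ = −tan(+69.4°) tan(+0.000°) = -0.0000, H₀ = 1.5708 rad.
Bracket: H₀ sin φ sin δ + cos φ cos δ sin H₀ = 1.5708×0.93606×0.00000 + 0.35184×1.00000×1.00000 = 0.000000 + 0.351840 = 0.351840.
Inverse-square distance factor (a/d)² = 1.0362² = 1.073710.
Q̄ = (S₀/π) × 1.073710 × [bracket] = (1361/π) × 1.073710 × 0.351840 = 163.66 W/m².
Daily total = Q̄ × 24.00 h × 3600 s/h = 163.66 × 24.00 × 3600 / 10⁶ = 14.14 MJ/m².

14.1 MJ/m²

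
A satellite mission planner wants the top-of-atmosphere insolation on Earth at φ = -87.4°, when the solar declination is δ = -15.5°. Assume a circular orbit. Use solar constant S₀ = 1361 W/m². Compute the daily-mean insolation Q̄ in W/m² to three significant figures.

cos H₀ = −tan(-87.4°) tan(-15.500°) = -6.1072 ≤ −1 ⇒ polar day, H₀ = π.
Bracket: H₀ sin φ sin δ + cos φ cos δ sin H₀ = 3.1416×-0.99897×-0.26724 + 0.04536×0.96363×0.00000 = 0.838696 + 0.000000 = 0.838696.
Q̄ = (S₀/π) × [bracket] = (1361/π) × 0.838696 = 363.3 W/m².

Q̄ ≈ 363 W/m²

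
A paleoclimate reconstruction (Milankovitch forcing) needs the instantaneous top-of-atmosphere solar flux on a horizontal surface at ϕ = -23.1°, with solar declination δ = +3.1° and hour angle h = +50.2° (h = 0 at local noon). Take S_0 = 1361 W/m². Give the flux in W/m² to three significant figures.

cos θ_z = sin ϕ sin δ + cos ϕ cos δ cos h = -0.021217 + 0.587925 = 0.566708.
Flux = S_0 · cos θ_z = 1361 × 0.566708 = 771.3 W/m².

771 W/m²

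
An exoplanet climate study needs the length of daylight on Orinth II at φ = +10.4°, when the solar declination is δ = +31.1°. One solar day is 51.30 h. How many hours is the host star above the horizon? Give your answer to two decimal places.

27.46 h

cos H₀ = −tan φ · tan δ = −tan(+10.4°) × tan(+31.100°) = -0.1107, so H₀ = 1.6817 rad = 96.36°.
Daylight = 2H₀/(2π) × 51.30 h = (1.6817/π) × 51.30 = 27.46 h.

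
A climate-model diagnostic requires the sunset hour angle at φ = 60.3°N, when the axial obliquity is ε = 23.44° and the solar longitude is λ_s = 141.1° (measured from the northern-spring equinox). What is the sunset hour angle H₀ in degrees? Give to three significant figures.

H₀ = 117°

Solar declination: sin δ = sin ε · sin λ_s = sin 23.44° × sin 141.1° = 0.24980, so δ = +14.465°.
cos H₀ = −tan φ · tan δ = −tan(+60.3°) × tan(+14.465°) = -0.4523, so H₀ = 2.0401 rad = 116.89°.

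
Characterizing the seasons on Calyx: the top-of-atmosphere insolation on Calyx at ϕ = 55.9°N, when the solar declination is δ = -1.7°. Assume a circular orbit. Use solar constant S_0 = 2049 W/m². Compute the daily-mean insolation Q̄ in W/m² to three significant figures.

cos h₀ = −tan(+55.9°) tan(-1.700°) = 0.0438, h₀ = 1.5269 rad.
Bracket: h₀ sin ϕ sin δ + cos ϕ cos δ sin h₀ = 1.5269×0.82806×-0.02967 + 0.56064×0.99956×0.99904 = -0.037514 + 0.559855 = 0.522341.
Q̄ = (S_0/π) × [bracket] = (2049/π) × 0.522341 = 340.7 W/m².

Q̄ ≈ 341 W/m²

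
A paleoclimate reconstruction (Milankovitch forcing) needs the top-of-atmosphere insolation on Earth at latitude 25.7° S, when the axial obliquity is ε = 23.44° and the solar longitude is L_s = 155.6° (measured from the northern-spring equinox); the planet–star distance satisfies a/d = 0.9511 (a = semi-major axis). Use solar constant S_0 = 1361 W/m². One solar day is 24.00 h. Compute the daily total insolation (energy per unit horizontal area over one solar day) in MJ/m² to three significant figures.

Solar declination: sin δ = sin ε · sin L_s = sin 23.44° × sin 155.6° = 0.16433, so δ = +9.458°.
cos h₀ = −tan(-25.7°) tan(+9.458°) = 0.0802, h₀ = 1.4905 rad.
Bracket: h₀ sin ϕ sin δ + cos ϕ cos δ sin h₀ = 1.4905×-0.43366×0.16433 + 0.90108×0.98641×0.99678 = -0.106218 + 0.885972 = 0.779754.
Inverse-square distance factor (a/d)² = 0.9511² = 0.904591.
Q̄ = (S_0/π) × 0.904591 × [bracket] = (1361/π) × 0.904591 × 0.779754 = 305.58 W/m².
Daily total = Q̄ × 24.00 h × 3600 s/h = 305.58 × 24.00 × 3600 / 10⁶ = 26.40 MJ/m².

26.4 MJ/m²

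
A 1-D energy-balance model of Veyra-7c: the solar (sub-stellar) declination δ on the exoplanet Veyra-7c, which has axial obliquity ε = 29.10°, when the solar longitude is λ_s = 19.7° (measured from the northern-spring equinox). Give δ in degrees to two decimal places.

δ = +9.44°

sin δ = sin ε · sin λ_s = sin 29.10° × sin 19.7° = 0.163941.
δ = arcsin(0.163941) = +9.44°.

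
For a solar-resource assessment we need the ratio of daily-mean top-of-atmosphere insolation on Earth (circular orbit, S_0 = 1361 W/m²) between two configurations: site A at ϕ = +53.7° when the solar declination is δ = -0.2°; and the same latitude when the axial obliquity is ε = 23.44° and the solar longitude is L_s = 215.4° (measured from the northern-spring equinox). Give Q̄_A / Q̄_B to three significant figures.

— Configuration A (ϕ=+53.7°):
cos h₀ = −tan(+53.7°) tan(-0.200°) = 0.0048, h₀ = 1.5660 rad.
Bracket: h₀ sin ϕ sin δ + cos ϕ cos δ sin h₀ = 1.5660×0.80593×-0.00349 + 0.59201×0.99999×0.99999 = -0.004405 + 0.591998 = 0.587593.
Q̄ = (S_0/π) × [bracket] = (1361/π) × 0.587593 = 254.56 W/m².
— Configuration B (ϕ=+53.7°):
Solar declination: sin δ = sin ε · sin L_s = sin 23.44° × sin 215.4° = -0.23043, so δ = -13.322°.
cos h₀ = −tan(+53.7°) tan(-13.322°) = 0.3224, h₀ = 1.2426 rad.
Bracket: h₀ sin ϕ sin δ + cos ϕ cos δ sin h₀ = 1.2426×0.80593×-0.23043 + 0.59201×0.97309×0.94661 = -0.230764 + 0.545322 = 0.314558.
Q̄ = (S_0/π) × [bracket] = (1361/π) × 0.314558 = 136.27 W/m².
Ratio Q̄_A / Q̄_B = 254.56 / 136.27 = 1.868.

Q̄_A / Q̄_B ≈ 1.87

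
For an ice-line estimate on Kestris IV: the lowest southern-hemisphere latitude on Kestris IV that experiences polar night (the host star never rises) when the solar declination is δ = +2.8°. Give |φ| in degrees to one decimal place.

Polar night requires cos H₀ = −tan φ tan δ ≥ 1, i.e. tan φ tan δ ≤ −1.
The boundary is |tan φ| · |tan δ| = 1, so |φ| = 90° − |δ| = 90° − 2.8° = 87.2° in the southern hemisphere.

|φ| = 87.2°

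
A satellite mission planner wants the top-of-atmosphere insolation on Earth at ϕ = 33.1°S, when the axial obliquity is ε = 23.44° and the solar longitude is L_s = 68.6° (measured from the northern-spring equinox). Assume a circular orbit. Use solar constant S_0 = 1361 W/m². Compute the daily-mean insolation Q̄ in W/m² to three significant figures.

Q̄ ≈ 211 W/m²

Solar declination: sin δ = sin ε · sin L_s = sin 23.44° × sin 68.6° = 0.37036, so δ = +21.738°.
cos h₀ = −tan(-33.1°) tan(+21.738°) = 0.2599, h₀ = 1.3079 rad.
Bracket: h₀ sin ϕ sin δ + cos ϕ cos δ sin h₀ = 1.3079×-0.54610×0.37036 + 0.83772×0.92889×0.96563 = -0.264527 + 0.751405 = 0.486878.
Q̄ = (S_0/π) × [bracket] = (1361/π) × 0.486878 = 210.9 W/m².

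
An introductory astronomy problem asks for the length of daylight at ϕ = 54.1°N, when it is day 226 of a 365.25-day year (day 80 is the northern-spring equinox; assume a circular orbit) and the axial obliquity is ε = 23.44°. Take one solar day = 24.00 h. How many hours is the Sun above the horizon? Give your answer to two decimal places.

14.59 h

Solar longitude: L_s = 360° × (226 − 80)/365.25 = 143.901°.
sin δ = sin 23.44° × sin 143.901° = 0.23437, so δ = +13.554°.
cos h₀ = −tan ϕ · tan δ = −tan(+54.1°) × tan(+13.554°) = -0.3330, so h₀ = 1.9103 rad = 109.45°.
Daylight = 2h₀/(2π) × 24.00 h = (1.9103/π) × 24.00 = 14.59 h.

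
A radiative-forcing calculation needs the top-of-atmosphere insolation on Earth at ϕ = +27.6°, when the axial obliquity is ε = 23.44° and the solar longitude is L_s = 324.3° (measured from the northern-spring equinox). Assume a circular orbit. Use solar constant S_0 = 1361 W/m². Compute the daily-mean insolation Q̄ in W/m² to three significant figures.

Solar declination: sin δ = sin ε · sin L_s = sin 23.44° × sin 324.3° = -0.23213, so δ = -13.422°.
cos h₀ = −tan(+27.6°) tan(-13.422°) = 0.1248, h₀ = 1.4457 rad.
Bracket: h₀ sin ϕ sin δ + cos ϕ cos δ sin h₀ = 1.4457×0.46330×-0.23213 + 0.88620×0.97269×0.99219 = -0.155479 + 0.855266 = 0.699787.
Q̄ = (S_0/π) × [bracket] = (1361/π) × 0.699787 = 303.2 W/m².

Q̄ ≈ 303 W/m²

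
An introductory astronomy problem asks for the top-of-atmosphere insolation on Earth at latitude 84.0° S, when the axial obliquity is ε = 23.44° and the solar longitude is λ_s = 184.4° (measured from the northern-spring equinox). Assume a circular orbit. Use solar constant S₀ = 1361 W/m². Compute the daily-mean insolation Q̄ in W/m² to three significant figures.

Q̄ ≈ 67.8 W/m²

Solar declination: sin δ = sin ε · sin λ_s = sin 23.44° × sin 184.4° = -0.03052, so δ = -1.749°.
cos H₀ = −tan(-84.0°) tan(-1.749°) = -0.2905, H₀ = 1.8655 rad.
Bracket: H₀ sin φ sin δ + cos φ cos δ sin H₀ = 1.8655×-0.99452×-0.03052 + 0.10453×0.99953×0.95688 = 0.056623 + 0.099976 = 0.156599.
Q̄ = (S₀/π) × [bracket] = (1361/π) × 0.156599 = 67.84 W/m².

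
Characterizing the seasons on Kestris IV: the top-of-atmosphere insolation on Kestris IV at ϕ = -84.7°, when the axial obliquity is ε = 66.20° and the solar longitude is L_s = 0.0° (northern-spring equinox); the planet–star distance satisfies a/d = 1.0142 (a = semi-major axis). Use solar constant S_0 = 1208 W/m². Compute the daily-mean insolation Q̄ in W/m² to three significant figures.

Solar declination: sin δ = sin ε · sin L_s = sin 66.20° × sin 0.0° = 0.00000, so δ = +0.000°.
cos h₀ = −tan(-84.7°) tan(+0.000°) = 0.0000, h₀ = 1.5708 rad.
Bracket: h₀ sin ϕ sin δ + cos ϕ cos δ sin h₀ = 1.5708×-0.99572×0.00000 + 0.09237×1.00000×1.00000 = -0.000000 + 0.092370 = 0.092370.
Inverse-square distance factor (a/d)² = 1.0142² = 1.028602.
Q̄ = (S_0/π) × 1.028602 × [bracket] = (1208/π) × 1.028602 × 0.092370 = 36.53 W/m².

Q̄ ≈ 36.5 W/m²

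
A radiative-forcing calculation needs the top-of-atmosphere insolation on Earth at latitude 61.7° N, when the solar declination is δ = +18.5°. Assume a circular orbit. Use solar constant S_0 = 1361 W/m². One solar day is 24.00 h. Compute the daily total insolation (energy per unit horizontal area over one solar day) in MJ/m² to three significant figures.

cos h₀ = −tan(+61.7°) tan(+18.500°) = -0.6214, h₀ = 2.2413 rad.
Bracket: h₀ sin ϕ sin δ + cos ϕ cos δ sin h₀ = 2.2413×0.88048×0.31730 + 0.47409×0.94832×0.78348 = 0.626166 + 0.352244 = 0.978410.
Q̄ = (S_0/π) × [bracket] = (1361/π) × 0.978410 = 423.87 W/m².
Daily total = Q̄ × 24.00 h × 3600 s/h = 423.87 × 24.00 × 3600 / 10⁶ = 36.62 MJ/m².

36.6 MJ/m²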